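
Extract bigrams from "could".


Word: "could" (length 5)
Number of bigrams = 5 - 2 + 1 = 4
  Position 0: "co"
  Position 1: "ou"
  Position 2: "ul"
  Position 3: "ld"
Bigrams = "co", "ou", "ul", "ld"


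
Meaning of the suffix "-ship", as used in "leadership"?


Suffix: -ship
Example: leadership (leader + -ship)
Meaning = state / position


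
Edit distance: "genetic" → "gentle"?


Word 1: "genetic" (length 7)
Word 2: "gentle" (length 6)
One optimal edit sequence (insert/delete/substitute each cost 1):
  1. keep 'g'
  2. keep 'e'
  3. keep 'n'
  4. delete 'e'  (+1)
  5. keep 't'
  6. substitute 'i' -> 'l'  (+1)
  7. substitute 'c' -> 'e'  (+1)
Total edit operations: 3
Edit distance = 3


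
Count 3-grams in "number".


Word: "number" (length 6)
Number of 3-grams = length - 3 + 1 = 6 - 3 + 1
= 4


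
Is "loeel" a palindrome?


Word: "loeel"
Reversed: "leeol"
Forward == Backward? loeel != leeol
Palindrome = No


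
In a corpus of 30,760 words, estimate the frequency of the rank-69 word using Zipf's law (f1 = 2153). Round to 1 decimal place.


Zipf's law: f(r) = f(1) / r
f(1) = 2153
f(69) = 2153 / 69
= 31.2 occurrences


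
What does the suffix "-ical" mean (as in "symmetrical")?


Suffix: -ical
Example: symmetrical = symmetry + -ical, with a spelling change
Meaning = relating to


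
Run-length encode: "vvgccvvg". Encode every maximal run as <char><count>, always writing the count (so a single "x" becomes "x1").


String: "vvgccvvg"
Scanning for consecutive runs:
  'v' x 2
  'g' x 1
  'c' x 2
  'v' x 2
  'g' x 1
RLE = "v2g1c2v2g1"


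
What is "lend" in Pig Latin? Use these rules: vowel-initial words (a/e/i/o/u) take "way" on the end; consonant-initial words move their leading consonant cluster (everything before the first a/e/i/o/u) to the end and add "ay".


Word: "lend"
Starts with consonant(s) → move to end, add 'ay'
Consonant cluster: "l"
Pig Latin = "endlay"


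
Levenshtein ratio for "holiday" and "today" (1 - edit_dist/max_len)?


Word 1: "holiday" (length 7)
Word 2: "today" (length 5)
One optimal edit sequence:
  1. substitute 'h' -> 't'  (+1)
  2. keep 'o'
  3. delete 'l'  (+1)
  4. delete 'i'  (+1)
  5. keep 'd'
  6. keep 'a'
  7. keep 'y'
Edit distance = 3
Max length = max(7, 5) = 7
Similarity = 1 - 3/7
= 0.5714


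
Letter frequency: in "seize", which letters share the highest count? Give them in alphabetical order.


Word: "seize"
Letter counts:
  'e': 2
  'i': 1
  's': 1
  'z': 1
Maximum count = 2
Most frequent = 'e' (2 times each)


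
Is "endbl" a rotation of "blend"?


Word: "blend", Candidate: "endbl"
Method: check if candidate is substring of word+word
"blendblend" contains "endbl"? Yes
Is rotation = Yes


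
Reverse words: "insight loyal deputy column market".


Original: "insight loyal deputy column market"
Words (1..n): insight | loyal | deputy | column | market
Reversed (n..1): market | column | deputy | loyal | insight
Result = "market column deputy loyal insight"


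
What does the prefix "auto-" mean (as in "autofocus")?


Prefix: auto-
As in: autofocus -> auto- + focus
Meaning = self


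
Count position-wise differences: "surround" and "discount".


Comparing character by character (same length = 8):
  Pos 0: 's' vs 'd' !=
  Pos 1: 'u' vs 'i' !=
  Pos 2: 'r' vs 's' !=
  Pos 3: 'r' vs 'c' !=
  Pos 4: 'o' vs 'o' =
  Pos 5: 'u' vs 'u' =
  Pos 6: 'n' vs 'n' =
  Pos 7: 'd' vs 't' !=
Hamming distance = 5


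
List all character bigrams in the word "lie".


Word: "lie" (length 3)
Number of bigrams = 3 - 2 + 1 = 2
  Position 0: "li"
  Position 1: "ie"
Bigrams = "li", "ie"


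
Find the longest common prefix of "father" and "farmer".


Word 1: "father"
Word 2: "farmer"
Comparing from start:
  Pos 0: 'f' == 'f'
  Pos 1: 'a' == 'a'
  Pos 2: 't' != 'r' (stop)
LCP = "fa" (length 2)


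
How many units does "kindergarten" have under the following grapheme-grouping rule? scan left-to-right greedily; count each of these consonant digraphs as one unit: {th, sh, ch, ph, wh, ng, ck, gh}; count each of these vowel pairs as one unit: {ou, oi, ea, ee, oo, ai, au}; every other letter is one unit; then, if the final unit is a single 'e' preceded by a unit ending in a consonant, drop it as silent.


Word: "kindergarten" (12 letters)
Left-to-right scan:
  (1) 'k' (letter)
  (2) 'i' (letter)
  (3) 'n' (letter)
  (4) 'd' (letter)
  (5) 'e' (letter)
  (6) 'r' (letter)
  (7) 'g' (letter)
  (8) 'a' (letter)
  (9) 'r' (letter)
  (10) 't' (letter)
  (11) 'e' (letter)
  (12) 'n' (letter)
Units from scan: 12
Sound units = 12 units


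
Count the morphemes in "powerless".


Word: "powerless"
Morphemes: power + -less
Each morpheme carries meaning
= 2 morphemes


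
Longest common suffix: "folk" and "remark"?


Word 1: "folk"
Word 2: "remark"
Comparing from end:
  Pos -1: 'k' == 'k'
  Pos -2: 'l' != 'r' (stop)
LCS = "k" (length 1)


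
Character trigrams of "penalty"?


Word: "penalty" (length 7)
Number of trigrams = 7 - 3 + 1 = 5
  Position 0: "pen"
  Position 1: "ena"
  Position 2: "nal"
  Position 3: "alt"
  Position 4: "lty"
Trigrams = "pen", "ena", "nal", "alt", "lty"


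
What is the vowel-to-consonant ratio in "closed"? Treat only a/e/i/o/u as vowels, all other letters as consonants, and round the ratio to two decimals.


Word: "closed"
Vowels (a,e,i,o,u): 2
Consonants: 4
Ratio = 2/4
= 0.50


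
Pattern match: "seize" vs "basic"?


Pattern of "seize": [0, 1, 2, 3, 1]
Pattern of "basic": [0, 1, 2, 3, 4]
Patterns do not match
Same pattern = No


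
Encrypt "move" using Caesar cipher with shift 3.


Word: "move"
Shift: 3
Each letter → (letter + shift) mod 26:
  'm' (12) + 3 = 15 → 'p'
  'o' (14) + 3 = 17 → 'r'
  'v' (21) + 3 = 24 → 'y'
  'e' (4) + 3 = 7 → 'h'
Result = "pryh"


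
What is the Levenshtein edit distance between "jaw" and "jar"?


Word 1: "jaw" (length 3)
Word 2: "jar" (length 3)
One optimal edit sequence (insert/delete/substitute each cost 1):
  1. keep 'j'
  2. keep 'a'
  3. substitute 'w' -> 'r'  (+1)
Total edit operations: 1
Edit distance = 1


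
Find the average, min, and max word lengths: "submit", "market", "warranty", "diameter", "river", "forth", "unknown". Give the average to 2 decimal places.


Lengths: "submit"=6, "market"=6, "warranty"=8, "diameter"=8, "river"=5, "forth"=5, "unknown"=7
Sum = 45, Count = 7
Average = 45/7 = 6.43
= avg=6.43, min=5, max=8


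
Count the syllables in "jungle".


Word: "jungle"
Syllable breakdown: jun | gle
Counting: 2 parts
= 2 syllables


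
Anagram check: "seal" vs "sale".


Word 1: "seal" → sorted: aels
Word 2: "sale" → sorted: aels
Same letters? aels == aels
Anagram = Yes


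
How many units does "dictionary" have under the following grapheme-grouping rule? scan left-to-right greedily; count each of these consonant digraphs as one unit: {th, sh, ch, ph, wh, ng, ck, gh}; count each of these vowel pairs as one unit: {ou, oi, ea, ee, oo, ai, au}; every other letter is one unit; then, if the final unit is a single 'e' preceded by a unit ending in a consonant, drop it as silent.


Word: "dictionary" (10 letters)
Left-to-right scan:
  1. 'd' (letter)
  2. 'i' (letter)
  3. 'c' (letter)
  4. 't' (letter)
  5. 'i' (letter)
  6. 'o' (letter)
  7. 'n' (letter)
  8. 'a' (letter)
  9. 'r' (letter)
  10. 'y' (letter)
Units from scan: 10
Sound units = 10 units


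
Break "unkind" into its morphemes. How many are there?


Word: "unkind"
Morphemes: un- / kind
Each morpheme carries meaning
= 2 morphemes


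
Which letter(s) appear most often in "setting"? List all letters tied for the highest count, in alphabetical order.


Word: "setting"
Letter counts:
  'e': 1
  'g': 1
  'i': 1
  'n': 1
  's': 1
  't': 2
Maximum count = 2
Most frequent = 't' (2 times each)


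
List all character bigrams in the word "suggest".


Word: "suggest" (length 7)
Number of bigrams = 7 - 2 + 1 = 6
  Position 0: "su"
  Position 1: "ug"
  Position 2: "gg"
  Position 3: "ge"
  Position 4: "es"
  Position 5: "st"
Bigrams = "su", "ug", "gg", "ge", "es", "st"


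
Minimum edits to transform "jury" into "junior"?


Word 1: "jury" (length 4)
Word 2: "junior" (length 6)
One optimal edit sequence (insert/delete/substitute each cost 1):
  1. keep 'j'
  2. keep 'u'
  3. insert 'n'  (+1)
  4. insert 'i'  (+1)
  5. substitute 'r' -> 'o'  (+1)
  6. substitute 'y' -> 'r'  (+1)
Total edit operations: 4
Edit distance = 4


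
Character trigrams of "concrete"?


Word: "concrete" (length 8)
Number of trigrams = 8 - 3 + 1 = 6
  Position 0: "con"
  Position 1: "onc"
  Position 2: "ncr"
  Position 3: "cre"
  Position 4: "ret"
  Position 5: "ete"
Trigrams = "con", "onc", "ncr", "cre", "ret", "ete"


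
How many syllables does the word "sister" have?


Word: "sister"
Syllable breakdown: sis | ter
Counting: 2 parts
= 2 syllables


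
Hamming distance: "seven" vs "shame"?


Comparing character by character (same length = 5):
  Pos 0: 's' vs 's' =
  Pos 1: 'e' vs 'h' !=
  Pos 2: 'v' vs 'a' !=
  Pos 3: 'e' vs 'm' !=
  Pos 4: 'n' vs 'e' !=
Hamming distance = 4


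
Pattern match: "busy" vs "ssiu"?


Pattern of "busy": [0, 1, 2, 3]
Pattern of "ssiu": [0, 0, 1, 2]
Patterns do not match
Same pattern = No


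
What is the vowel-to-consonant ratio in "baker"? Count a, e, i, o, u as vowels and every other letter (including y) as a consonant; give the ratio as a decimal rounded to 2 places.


Word: "baker"
Vowels (a,e,i,o,u): 2
Consonants: 3
Ratio = 2/3
= 0.67


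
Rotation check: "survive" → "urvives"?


Word: "survive", Candidate: "urvives"
Method: check if candidate is substring of word+word
"survivesurvive" contains "urvives"? Yes
Is rotation = Yes


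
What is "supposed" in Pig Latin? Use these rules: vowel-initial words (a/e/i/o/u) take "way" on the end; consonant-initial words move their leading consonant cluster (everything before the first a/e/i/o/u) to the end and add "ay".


Word: "supposed"
Starts with consonant(s) → move to end, add 'ay'
Consonant cluster: "s"
Pig Latin = "upposedsay"


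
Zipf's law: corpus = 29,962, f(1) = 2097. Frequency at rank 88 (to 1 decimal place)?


Zipf's law: f(r) = f(1) / r
f(1) = 2097
f(88) = 2097 / 88
= 23.8 occurrences


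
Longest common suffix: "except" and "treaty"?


Word 1: "except"
Word 2: "treaty"
Comparing from end:
  Pos -1: 't' != 'y' (stop)
LCS = "" (length 0)


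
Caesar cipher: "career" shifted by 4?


Word: "career"
Shift: 4
Each letter → (letter + shift) mod 26:
  'c' (2) + 4 = 6 → 'g'
  'a' (0) + 4 = 4 → 'e'
  'r' (17) + 4 = 21 → 'v'
  'e' (4) + 4 = 8 → 'i'
  'e' (4) + 4 = 8 → 'i'
  'r' (17) + 4 = 21 → 'v'
Result = "geviiv"


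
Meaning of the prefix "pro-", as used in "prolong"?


Prefix: pro-
Example: prolong = pro- + long
Meaning = forward / in favor of


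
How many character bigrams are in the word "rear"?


Word: "rear" (length 4)
Number of 2-grams = length - 2 + 1 = 4 - 2 + 1
= 3


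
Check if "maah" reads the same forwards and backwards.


Word: "maah"
Reversed: "haam"
Forward == Backward? maah != haam
Palindrome = No


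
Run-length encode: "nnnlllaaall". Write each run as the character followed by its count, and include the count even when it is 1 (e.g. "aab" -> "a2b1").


String: "nnnlllaaall"
Scanning for consecutive runs:
  'n' x 3
  'l' x 3
  'a' x 3
  'l' x 2
RLE = "n3l3a3l2"


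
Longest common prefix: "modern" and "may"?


Word 1: "modern"
Word 2: "may"
Comparing from start:
  Pos 0: 'm' == 'm'
  Pos 1: 'o' != 'a' (stop)
LCP = "m" (length 1)


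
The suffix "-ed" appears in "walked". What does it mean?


Suffix: -ed
Example: walked = walk + -ed
Meaning = past tense


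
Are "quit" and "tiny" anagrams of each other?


Word 1: "quit" → sorted: iqtu
Word 2: "tiny" → sorted: inty
Same letters? iqtu != inty
Anagram = No


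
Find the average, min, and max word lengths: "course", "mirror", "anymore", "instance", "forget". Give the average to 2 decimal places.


Lengths: "course"=6, "mirror"=6, "anymore"=7, "instance"=8, "forget"=6
Sum = 33, Count = 5
Average = 33/5 = 6.60
= avg=6.60, min=6, max=8


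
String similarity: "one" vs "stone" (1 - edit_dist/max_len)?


Word 1: "one" (length 3)
Word 2: "stone" (length 5)
One optimal edit sequence:
  1. insert 's'  (+1)
  2. insert 't'  (+1)
  3. keep 'o'
  4. keep 'n'
  5. keep 'e'
Edit distance = 2
Max length = max(3, 5) = 5
Similarity = 1 - 2/5
= 0.6000


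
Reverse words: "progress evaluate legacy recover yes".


Original: "progress evaluate legacy recover yes"
Words (1..n): progress | evaluate | legacy | recover | yes
Reversed (n..1): yes | recover | legacy | evaluate | progress
Result = "yes recover legacy evaluate progress"


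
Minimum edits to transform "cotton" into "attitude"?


Word 1: "cotton" (length 6)
Word 2: "attitude" (length 8)
One optimal edit sequence (insert/delete/substitute each cost 1):
  1. substitute 'c' -> 'a'  (+1)
  2. substitute 'o' -> 't'  (+1)
  3. keep 't'
  4. insert 'i'  (+1)
  5. keep 't'
  6. insert 'u'  (+1)
  7. substitute 'o' -> 'd'  (+1)
  8. substitute 'n' -> 'e'  (+1)
Total edit operations: 6
Edit distance = 6


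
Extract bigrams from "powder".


Word: "powder" (length 6)
Number of bigrams = 6 - 2 + 1 = 5
  Position 0: "po"
  Position 1: "ow"
  Position 2: "wd"
  Position 3: "de"
  Position 4: "er"
Bigrams = "po", "ow", "wd", "de", "er"


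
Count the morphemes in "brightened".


Word: "brightened"
Morphemes: bright / -en / -ed
Each morpheme carries meaning
= 3 morphemes


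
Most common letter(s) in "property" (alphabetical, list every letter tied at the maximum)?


Word: "property"
Letter counts:
  'e': 1
  'o': 1
  'p': 2
  'r': 2
  't': 1
  'y': 1
Maximum count = 2
Most frequent = 'p', 'r' (2 times each)


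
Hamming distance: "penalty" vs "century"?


Comparing character by character (same length = 7):
  Pos 0: 'p' vs 'c' !=
  Pos 1: 'e' vs 'e' =
  Pos 2: 'n' vs 'n' =
  Pos 3: 'a' vs 't' !=
  Pos 4: 'l' vs 'u' !=
  Pos 5: 't' vs 'r' !=
  Pos 6: 'y' vs 'y' =
Hamming distance = 4


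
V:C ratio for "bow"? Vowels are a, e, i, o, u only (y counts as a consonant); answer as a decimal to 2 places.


Word: "bow"
Vowels (a,e,i,o,u): 1
Consonants: 2
Ratio = 1/2
= 0.50


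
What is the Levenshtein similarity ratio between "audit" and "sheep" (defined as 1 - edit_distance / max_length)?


Word 1: "audit" (length 5)
Word 2: "sheep" (length 5)
One optimal edit sequence:
  1. substitute 'a' -> 's'  (+1)
  2. substitute 'u' -> 'h'  (+1)
  3. substitute 'd' -> 'e'  (+1)
  4. substitute 'i' -> 'e'  (+1)
  5. substitute 't' -> 'p'  (+1)
Edit distance = 5
Max length = max(5, 5) = 5
Similarity = 1 - 5/5
= 0.0000


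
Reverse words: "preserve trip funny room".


Original: "preserve trip funny room"
Words (1..n): preserve | trip | funny | room
Reversed (n..1): room | funny | trip | preserve
Result = "room funny trip preserve"


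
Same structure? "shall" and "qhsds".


Pattern of "shall": [0, 1, 2, 3, 3]
Pattern of "qhsds": [0, 1, 2, 3, 2]
Patterns do not match
Same pattern = No


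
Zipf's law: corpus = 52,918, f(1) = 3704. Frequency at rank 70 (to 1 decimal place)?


Zipf's law: f(r) = f(1) / r
f(1) = 3704
f(70) = 3704 / 70
= 52.9 occurrences


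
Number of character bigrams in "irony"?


Word: "irony" (length 5)
Number of 2-grams = length - 2 + 1 = 5 - 2 + 1
= 4


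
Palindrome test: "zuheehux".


Word: "zuheehux"
Reversed: "xuheehuz"
Forward == Backward? zuheehux != xuheehuz
Palindrome = No


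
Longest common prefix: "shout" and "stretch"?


Word 1: "shout"
Word 2: "stretch"
Comparing from start:
  Pos 0: 's' == 's'
  Pos 1: 'h' != 't' (stop)
LCP = "s" (length 1)


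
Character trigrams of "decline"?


Word: "decline" (length 7)
Number of trigrams = 7 - 3 + 1 = 5
  Position 0: "dec"
  Position 1: "ecl"
  Position 2: "cli"
  Position 3: "lin"
  Position 4: "ine"
Trigrams = "dec", "ecl", "cli", "lin", "ine"


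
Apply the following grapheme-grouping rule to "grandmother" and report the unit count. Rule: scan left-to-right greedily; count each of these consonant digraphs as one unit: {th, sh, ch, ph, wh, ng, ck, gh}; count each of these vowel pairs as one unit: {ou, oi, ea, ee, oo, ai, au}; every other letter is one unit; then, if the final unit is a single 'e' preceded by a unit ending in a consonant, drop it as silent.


Word: "grandmother" (11 letters)
Left-to-right scan:
  1. 'g' (letter)
  2. 'r' (letter)
  3. 'a' (letter)
  4. 'n' (letter)
  5. 'd' (letter)
  6. 'm' (letter)
  7. 'o' (letter)
  8. 'th' (digraph)
  9. 'e' (letter)
  10. 'r' (letter)
Units from scan: 10
Sound units = 10 units


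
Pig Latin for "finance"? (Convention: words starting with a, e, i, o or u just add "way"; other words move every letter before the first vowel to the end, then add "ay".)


Word: "finance"
Starts with consonant(s) → move to end, add 'ay'
Consonant cluster: "f"
Pig Latin = "inancefay"


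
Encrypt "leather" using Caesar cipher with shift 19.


Word: "leather"
Shift: 19
Each letter → (letter + shift) mod 26:
  'l' (11) + 19 = 4 → 'e'
  'e' (4) + 19 = 23 → 'x'
  'a' (0) + 19 = 19 → 't'
  't' (19) + 19 = 12 → 'm'
  'h' (7) + 19 = 0 → 'a'
  'e' (4) + 19 = 23 → 'x'
  'r' (17) + 19 = 10 → 'k'
Result = "extmaxk"


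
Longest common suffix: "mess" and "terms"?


Word 1: "mess"
Word 2: "terms"
Comparing from end:
  Pos -1: 's' == 's'
  Pos -2: 's' != 'm' (stop)
LCS = "s" (length 1)


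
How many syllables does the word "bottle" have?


Word: "bottle"
Syllable breakdown: bot-tle
Counting: 2 parts
= 2 syllables


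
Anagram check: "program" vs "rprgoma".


Word 1: "program" → sorted: agmoprr
Word 2: "rprgoma" → sorted: agmoprr
Same letters? agmoprr == agmoprr
Anagram = Yes


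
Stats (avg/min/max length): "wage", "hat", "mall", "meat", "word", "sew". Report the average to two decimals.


Lengths: "wage"=4, "hat"=3, "mall"=4, "meat"=4, "word"=4, "sew"=3
Sum = 22, Count = 6
Average = 22/6 = 3.67
= avg=3.67, min=3, max=4


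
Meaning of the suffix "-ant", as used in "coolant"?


Suffix: -ant
As in: coolant -> cool + -ant
Meaning = one who / that which


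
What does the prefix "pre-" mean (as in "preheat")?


Prefix: pre-
Example: preheat (pre- + heat)
Meaning = before


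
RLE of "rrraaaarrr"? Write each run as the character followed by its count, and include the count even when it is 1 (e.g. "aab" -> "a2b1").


String: "rrraaaarrr"
Scanning for consecutive runs:
  'r' x 3
  'a' x 4
  'r' x 3
RLE = "r3a4r3"


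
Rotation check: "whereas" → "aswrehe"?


Word: "whereas", Candidate: "aswrehe"
Method: check if candidate is substring of word+word
"whereaswhereas" contains "aswrehe"? No
Is rotation = No


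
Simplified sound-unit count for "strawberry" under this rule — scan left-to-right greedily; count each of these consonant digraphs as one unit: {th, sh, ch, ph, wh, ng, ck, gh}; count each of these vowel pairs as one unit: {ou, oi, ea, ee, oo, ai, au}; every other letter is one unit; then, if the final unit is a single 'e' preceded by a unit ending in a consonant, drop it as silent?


Word: "strawberry" (10 letters)
Left-to-right scan:
  [1] 's' (letter)
  [2] 't' (letter)
  [3] 'r' (letter)
  [4] 'a' (letter)
  [5] 'w' (letter)
  [6] 'b' (letter)
  [7] 'e' (letter)
  [8] 'r' (letter)
  [9] 'r' (letter)
  [10] 'y' (letter)
Units from scan: 10
Sound units = 10 units


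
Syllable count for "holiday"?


Word: "holiday"
Syllable breakdown: hol | i | day
Counting: 3 parts
= 3 syllables


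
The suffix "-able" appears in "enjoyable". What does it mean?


Suffix: -able
As in: enjoyable -> enjoy + -able
Meaning = capable of


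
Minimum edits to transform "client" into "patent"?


Word 1: "client" (length 6)
Word 2: "patent" (length 6)
One optimal edit sequence (insert/delete/substitute each cost 1):
  1. substitute 'c' -> 'p'  (+1)
  2. substitute 'l' -> 'a'  (+1)
  3. substitute 'i' -> 't'  (+1)
  4. keep 'e'
  5. keep 'n'
  6. keep 't'
Total edit operations: 3
Edit distance = 3


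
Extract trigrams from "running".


Word: "running" (length 7)
Number of trigrams = 7 - 3 + 1 = 5
  Position 0: "run"
  Position 1: "unn"
  Position 2: "nni"
  Position 3: "nin"
  Position 4: "ing"
Trigrams = "run", "unn", "nni", "nin", "ing"


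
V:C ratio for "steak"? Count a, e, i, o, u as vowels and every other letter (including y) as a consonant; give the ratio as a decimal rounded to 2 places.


Word: "steak"
Vowels (a,e,i,o,u): 2
Consonants: 3
Ratio = 2/3
= 0.67


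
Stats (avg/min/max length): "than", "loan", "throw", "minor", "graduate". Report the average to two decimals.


Lengths: "than"=4, "loan"=4, "throw"=5, "minor"=5, "graduate"=8
Sum = 26, Count = 5
Average = 26/5 = 5.20
= avg=5.20, min=4, max=8


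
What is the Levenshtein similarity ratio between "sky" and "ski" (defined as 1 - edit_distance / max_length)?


Word 1: "sky" (length 3)
Word 2: "ski" (length 3)
One optimal edit sequence:
  1. keep 's'
  2. keep 'k'
  3. substitute 'y' -> 'i'  (+1)
Edit distance = 1
Max length = max(3, 3) = 3
Similarity = 1 - 1/3
= 0.6667


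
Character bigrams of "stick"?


Word: "stick" (length 5)
Number of bigrams = 5 - 2 + 1 = 4
  Position 0: "st"
  Position 1: "ti"
  Position 2: "ic"
  Position 3: "ck"
Bigrams = "st", "ti", "ic", "ck"


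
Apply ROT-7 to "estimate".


Word: "estimate"
Shift: 7
Each letter → (letter + shift) mod 26:
  'e' (4) + 7 = 11 → 'l'
  's' (18) + 7 = 25 → 'z'
  't' (19) + 7 = 0 → 'a'
  'i' (8) + 7 = 15 → 'p'
  'm' (12) + 7 = 19 → 't'
  'a' (0) + 7 = 7 → 'h'
  't' (19) + 7 = 0 → 'a'
  'e' (4) + 7 = 11 → 'l'
Result = "lzapthal"


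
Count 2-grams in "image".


Word: "image" (length 5)
Number of 2-grams = length - 2 + 1 = 5 - 2 + 1
= 4


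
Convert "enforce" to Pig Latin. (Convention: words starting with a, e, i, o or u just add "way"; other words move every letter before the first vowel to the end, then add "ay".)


Word: "enforce"
Starts with vowel → add 'way'
Pig Latin = "enforceway"


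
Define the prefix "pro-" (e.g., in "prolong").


Prefix: pro-
Example: prolong (pro- + long)
Meaning = forward / in favor of


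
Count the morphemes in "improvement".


Word: "improvement"
Morphemes: improve / -ment
Each morpheme carries meaning
= 2 morphemes


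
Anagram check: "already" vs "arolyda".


Word 1: "already" → sorted: aadelry
Word 2: "arolyda" → sorted: aadlory
Same letters? aadelry != aadlory
Anagram = No


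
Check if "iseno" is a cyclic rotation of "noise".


Word: "noise", Candidate: "iseno"
Method: check if candidate is substring of word+word
"noisenoise" contains "iseno"? Yes
Is rotation = Yes


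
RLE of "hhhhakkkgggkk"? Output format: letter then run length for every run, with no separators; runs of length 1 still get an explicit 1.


String: "hhhhakkkgggkk"
Scanning for consecutive runs:
  'h' x 4
  'a' x 1
  'k' x 3
  'g' x 3
  'k' x 2
RLE = "h4a1k3g3k2"


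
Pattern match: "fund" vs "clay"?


Pattern of "fund": [0, 1, 2, 3]
Pattern of "clay": [0, 1, 2, 3]
Patterns match
Same pattern = Yes


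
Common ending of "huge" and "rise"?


Word 1: "huge"
Word 2: "rise"
Comparing from end:
  Pos -1: 'e' == 'e'
  Pos -2: 'g' != 's' (stop)
LCS = "e" (length 1)


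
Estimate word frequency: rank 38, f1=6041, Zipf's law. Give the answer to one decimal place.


Zipf's law: f(r) = f(1) / r
f(1) = 6041
f(38) = 6041 / 38
= 159.0 occurrences


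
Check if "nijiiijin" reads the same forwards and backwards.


Word: "nijiiijin"
Reversed: "nijiiijin"
Forward == Backward? nijiiijin == nijiiijin
Palindrome = Yes


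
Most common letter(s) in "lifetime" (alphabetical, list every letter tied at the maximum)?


Word: "lifetime"
Letter counts:
  'e': 2
  'f': 1
  'i': 2
  'l': 1
  'm': 1
  't': 1
Maximum count = 2
Most frequent = 'e', 'i' (2 times each)


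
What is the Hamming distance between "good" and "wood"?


Comparing character by character (same length = 4):
  Pos 0: 'g' vs 'w' !=
  Pos 1: 'o' vs 'o' =
  Pos 2: 'o' vs 'o' =
  Pos 3: 'd' vs 'd' =
Hamming distance = 1


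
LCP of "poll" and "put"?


Word 1: "poll"
Word 2: "put"
Comparing from start:
  Pos 0: 'p' == 'p'
  Pos 1: 'o' != 'u' (stop)
LCP = "p" (length 1)


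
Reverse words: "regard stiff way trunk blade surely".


Original: "regard stiff way trunk blade surely"
Words (1..n): regard | stiff | way | trunk | blade | surely
Reversed (n..1): surely | blade | trunk | way | stiff | regard
Result = "surely blade trunk way stiff regard"


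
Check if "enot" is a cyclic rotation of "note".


Word: "note", Candidate: "enot"
Method: check if candidate is substring of word+word
"notenote" contains "enot"? Yes
Is rotation = Yes


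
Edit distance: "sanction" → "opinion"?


Word 1: "sanction" (length 8)
Word 2: "opinion" (length 7)
One optimal edit sequence (insert/delete/substitute each cost 1):
  1. delete 's'  (+1)
  2. substitute 'a' -> 'o'  (+1)
  3. substitute 'n' -> 'p'  (+1)
  4. substitute 'c' -> 'i'  (+1)
  5. substitute 't' -> 'n'  (+1)
  6. keep 'i'
  7. keep 'o'
  8. keep 'n'
Total edit operations: 5
Edit distance = 5


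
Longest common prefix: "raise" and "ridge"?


Word 1: "raise"
Word 2: "ridge"
Comparing from start:
  Pos 0: 'r' == 'r'
  Pos 1: 'a' != 'i' (stop)
LCP = "r" (length 1)


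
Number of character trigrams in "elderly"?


Word: "elderly" (length 7)
Number of 3-grams = length - 3 + 1 = 7 - 3 + 1
= 5


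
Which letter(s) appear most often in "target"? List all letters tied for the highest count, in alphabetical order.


Word: "target"
Letter counts:
  'a': 1
  'e': 1
  'g': 1
  'r': 1
  't': 2
Maximum count = 2
Most frequent = 't' (2 times each)


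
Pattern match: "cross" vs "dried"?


Pattern of "cross": [0, 1, 2, 3, 3]
Pattern of "dried": [0, 1, 2, 3, 0]
Patterns do not match
Same pattern = No


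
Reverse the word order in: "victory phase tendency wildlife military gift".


Original: "victory phase tendency wildlife military gift"
Words (1..n): victory | phase | tendency | wildlife | military | gift
Reversed (n..1): gift | military | wildlife | tendency | phase | victory
Result = "gift military wildlife tendency phase victory"


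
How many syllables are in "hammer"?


Word: "hammer"
Syllable breakdown: ham / mer
Counting: 2 parts
= 2 syllables


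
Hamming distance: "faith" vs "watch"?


Comparing character by character (same length = 5):
  Pos 0: 'f' vs 'w' !=
  Pos 1: 'a' vs 'a' =
  Pos 2: 'i' vs 't' !=
  Pos 3: 't' vs 'c' !=
  Pos 4: 'h' vs 'h' =
Hamming distance = 3


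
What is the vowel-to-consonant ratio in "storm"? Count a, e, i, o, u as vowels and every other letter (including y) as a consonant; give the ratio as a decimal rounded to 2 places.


Word: "storm"
Vowels (a,e,i,o,u): 1
Consonants: 4
Ratio = 1/4
= 0.25


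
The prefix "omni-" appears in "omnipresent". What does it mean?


Prefix: omni-
Example: omnipresent = omni- + present
Meaning = all


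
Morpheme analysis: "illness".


Word: "illness"
Morphemes: ill / -ness
Each morpheme carries meaning
= 2 morphemes


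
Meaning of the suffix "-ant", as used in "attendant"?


Suffix: -ant
Example: attendant = attend + -ant
Meaning = one who / that which


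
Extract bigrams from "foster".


Word: "foster" (length 6)
Number of bigrams = 6 - 2 + 1 = 5
  Position 0: "fo"
  Position 1: "os"
  Position 2: "st"
  Position 3: "te"
  Position 4: "er"
Bigrams = "fo", "os", "st", "te", "er"


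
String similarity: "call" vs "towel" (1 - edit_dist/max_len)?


Word 1: "call" (length 4)
Word 2: "towel" (length 5)
One optimal edit sequence:
  1. insert 't'  (+1)
  2. substitute 'c' -> 'o'  (+1)
  3. substitute 'a' -> 'w'  (+1)
  4. substitute 'l' -> 'e'  (+1)
  5. keep 'l'
Edit distance = 4
Max length = max(4, 5) = 5
Similarity = 1 - 4/5
= 0.2000


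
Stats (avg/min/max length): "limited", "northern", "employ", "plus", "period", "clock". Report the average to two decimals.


Lengths: "limited"=7, "northern"=8, "employ"=6, "plus"=4, "period"=6, "clock"=5
Sum = 36, Count = 6
Average = 36/6 = 6.00
= avg=6.00, min=4, max=8


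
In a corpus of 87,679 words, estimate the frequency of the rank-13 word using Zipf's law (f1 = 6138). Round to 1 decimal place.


Zipf's law: f(r) = f(1) / r
f(1) = 6138
f(13) = 6138 / 13
= 472.2 occurrences


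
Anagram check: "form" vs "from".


Word 1: "form" → sorted: fmor
Word 2: "from" → sorted: fmor
Same letters? fmor == fmor
Anagram = Yes


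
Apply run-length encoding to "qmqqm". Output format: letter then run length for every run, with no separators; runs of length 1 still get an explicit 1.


String: "qmqqm"
Scanning for consecutive runs:
  'q' x 1
  'm' x 1
  'q' x 2
  'm' x 1
RLE = "q1m1q2m1"


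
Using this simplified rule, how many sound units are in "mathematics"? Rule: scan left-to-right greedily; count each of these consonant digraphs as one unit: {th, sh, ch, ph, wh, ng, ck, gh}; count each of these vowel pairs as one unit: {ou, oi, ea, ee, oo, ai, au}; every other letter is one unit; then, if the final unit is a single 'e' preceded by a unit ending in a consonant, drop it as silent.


Word: "mathematics" (11 letters)
Left-to-right scan:
  (1) 'm' (letter)
  (2) 'a' (letter)
  (3) 'th' (digraph)
  (4) 'e' (letter)
  (5) 'm' (letter)
  (6) 'a' (letter)
  (7) 't' (letter)
  (8) 'i' (letter)
  (9) 'c' (letter)
  (10) 's' (letter)
Units from scan: 10
Sound units = 10 units


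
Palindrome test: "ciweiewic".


Word: "ciweiewic"
Reversed: "ciweiewic"
Forward == Backward? ciweiewic == ciweiewic
Palindrome = Yes


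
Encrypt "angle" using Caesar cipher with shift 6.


Word: "angle"
Shift: 6
Each letter → (letter + shift) mod 26:
  'a' (0) + 6 = 6 → 'g'
  'n' (13) + 6 = 19 → 't'
  'g' (6) + 6 = 12 → 'm'
  'l' (11) + 6 = 17 → 'r'
  'e' (4) + 6 = 10 → 'k'
Result = "gtmrk"


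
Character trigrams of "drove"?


Word: "drove" (length 5)
Number of trigrams = 5 - 3 + 1 = 3
  Position 0: "dro"
  Position 1: "rov"
  Position 2: "ove"
Trigrams = "dro", "rov", "ove"


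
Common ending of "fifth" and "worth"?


Word 1: "fifth"
Word 2: "worth"
Comparing from end:
  Pos -1: 'h' == 'h'
  Pos -2: 't' == 't'
  Pos -3: 'f' != 'r' (stop)
LCS = "th" (length 2)


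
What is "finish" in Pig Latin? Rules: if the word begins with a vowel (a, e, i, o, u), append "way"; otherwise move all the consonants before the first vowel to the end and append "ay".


Word: "finish"
Starts with consonant(s) → move to end, add 'ay'
Consonant cluster: "f"
Pig Latin = "inishfay"


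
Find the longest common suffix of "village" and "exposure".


Word 1: "village"
Word 2: "exposure"
Comparing from end:
  Pos -1: 'e' == 'e'
  Pos -2: 'g' != 'r' (stop)
LCS = "e" (length 1)


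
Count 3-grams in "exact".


Word: "exact" (length 5)
Number of 3-grams = length - 3 + 1 = 5 - 3 + 1
= 3


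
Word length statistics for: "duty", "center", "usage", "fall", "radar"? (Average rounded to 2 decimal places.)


Lengths: "duty"=4, "center"=6, "usage"=5, "fall"=4, "radar"=5
Sum = 24, Count = 5
Average = 24/5 = 4.80
= avg=4.80, min=4, max=6


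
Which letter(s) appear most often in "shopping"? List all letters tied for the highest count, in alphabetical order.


Word: "shopping"
Letter counts:
  'g': 1
  'h': 1
  'i': 1
  'n': 1
  'o': 1
  'p': 2
  's': 1
Maximum count = 2
Most frequent = 'p' (2 times each)


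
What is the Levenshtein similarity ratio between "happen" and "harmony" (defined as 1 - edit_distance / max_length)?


Word 1: "happen" (length 6)
Word 2: "harmony" (length 7)
One optimal edit sequence:
  1. keep 'h'
  2. keep 'a'
  3. substitute 'p' -> 'r'  (+1)
  4. substitute 'p' -> 'm'  (+1)
  5. substitute 'e' -> 'o'  (+1)
  6. keep 'n'
  7. insert 'y'  (+1)
Edit distance = 4
Max length = max(6, 7) = 7
Similarity = 1 - 4/7
= 0.4286


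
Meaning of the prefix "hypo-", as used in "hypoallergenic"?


Prefix: hypo-
As in: hypoallergenic -> hypo- + allergenic
Meaning = under / below normal


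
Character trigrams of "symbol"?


Word: "symbol" (length 6)
Number of trigrams = 6 - 3 + 1 = 4
  Position 0: "sym"
  Position 1: "ymb"
  Position 2: "mbo"
  Position 3: "bol"
Trigrams = "sym", "ymb", "mbo", "bol"


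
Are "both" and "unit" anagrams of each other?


Word 1: "both" → sorted: bhot
Word 2: "unit" → sorted: intu
Same letters? bhot != intu
Anagram = No


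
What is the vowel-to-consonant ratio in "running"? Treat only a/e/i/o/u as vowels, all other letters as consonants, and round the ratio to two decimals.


Word: "running"
Vowels (a,e,i,o,u): 2
Consonants: 5
Ratio = 2/5
= 0.40


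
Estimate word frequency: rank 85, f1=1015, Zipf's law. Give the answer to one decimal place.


Zipf's law: f(r) = f(1) / r
f(1) = 1015
f(85) = 1015 / 85
= 11.9 occurrences


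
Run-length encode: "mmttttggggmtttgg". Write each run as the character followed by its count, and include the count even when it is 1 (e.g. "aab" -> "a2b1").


String: "mmttttggggmtttgg"
Scanning for consecutive runs:
  'm' x 2
  't' x 4
  'g' x 4
  'm' x 1
  't' x 3
  'g' x 2
RLE = "m2t4g4m1t3g2"


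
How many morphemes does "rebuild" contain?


Word: "rebuild"
Morphemes: re- | build
Each morpheme carries meaning
= 2 morphemes


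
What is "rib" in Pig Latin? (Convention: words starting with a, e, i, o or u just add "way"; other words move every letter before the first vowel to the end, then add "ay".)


Word: "rib"
Starts with consonant(s) → move to end, add 'ay'
Consonant cluster: "r"
Pig Latin = "ibray"


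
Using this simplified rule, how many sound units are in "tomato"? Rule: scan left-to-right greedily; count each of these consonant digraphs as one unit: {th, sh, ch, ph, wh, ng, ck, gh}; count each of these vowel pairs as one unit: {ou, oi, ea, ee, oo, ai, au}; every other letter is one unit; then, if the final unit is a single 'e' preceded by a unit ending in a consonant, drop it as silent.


Word: "tomato" (6 letters)
Left-to-right scan:
  1. 't' (letter)
  2. 'o' (letter)
  3. 'm' (letter)
  4. 'a' (letter)
  5. 't' (letter)
  6. 'o' (letter)
Units from scan: 6
Sound units = 6 units


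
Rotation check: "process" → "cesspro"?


Word: "process", Candidate: "cesspro"
Method: check if candidate is substring of word+word
"processprocess" contains "cesspro"? Yes
Is rotation = Yes


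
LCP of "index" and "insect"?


Word 1: "index"
Word 2: "insect"
Comparing from start:
  Pos 0: 'i' == 'i'
  Pos 1: 'n' == 'n'
  Pos 2: 'd' != 's' (stop)
LCP = "in" (length 2)


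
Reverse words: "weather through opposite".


Original: "weather through opposite"
Words (1..n): weather | through | opposite
Reversed (n..1): opposite | through | weather
Result = "opposite through weather"


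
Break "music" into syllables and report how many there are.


Word: "music"
Syllable breakdown: mu / sic
Counting: 2 parts
= 2 syllables


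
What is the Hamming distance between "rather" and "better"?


Comparing character by character (same length = 6):
  Pos 0: 'r' vs 'b' !=
  Pos 1: 'a' vs 'e' !=
  Pos 2: 't' vs 't' =
  Pos 3: 'h' vs 't' !=
  Pos 4: 'e' vs 'e' =
  Pos 5: 'r' vs 'r' =
Hamming distance = 3


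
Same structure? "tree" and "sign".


Pattern of "tree": [0, 1, 2, 2]
Pattern of "sign": [0, 1, 2, 3]
Patterns do not match
Same pattern = No


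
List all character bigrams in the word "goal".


Word: "goal" (length 4)
Number of bigrams = 4 - 2 + 1 = 3
  Position 0: "go"
  Position 1: "oa"
  Position 2: "al"
Bigrams = "go", "oa", "al"


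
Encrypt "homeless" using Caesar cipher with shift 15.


Word: "homeless"
Shift: 15
Each letter → (letter + shift) mod 26:
  'h' (7) + 15 = 22 → 'w'
  'o' (14) + 15 = 3 → 'd'
  'm' (12) + 15 = 1 → 'b'
  'e' (4) + 15 = 19 → 't'
  'l' (11) + 15 = 0 → 'a'
  'e' (4) + 15 = 19 → 't'
  's' (18) + 15 = 7 → 'h'
  's' (18) + 15 = 7 → 'h'
Result = "wdbtathh"


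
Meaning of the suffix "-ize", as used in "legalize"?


Suffix: -ize
As in: legalize -> legal + -ize
Meaning = to make


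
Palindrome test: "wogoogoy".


Word: "wogoogoy"
Reversed: "yogoogow"
Forward == Backward? wogoogoy != yogoogow
Palindrome = No


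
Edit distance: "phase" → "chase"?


Word 1: "phase" (length 5)
Word 2: "chase" (length 5)
One optimal edit sequence (insert/delete/substitute each cost 1):
  1. substitute 'p' -> 'c'  (+1)
  2. keep 'h'
  3. keep 'a'
  4. keep 's'
  5. keep 'e'
Total edit operations: 1
Edit distance = 1


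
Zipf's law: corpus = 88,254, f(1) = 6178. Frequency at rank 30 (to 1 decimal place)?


Zipf's law: f(r) = f(1) / r
f(1) = 6178
f(30) = 6178 / 30
= 205.9 occurrences


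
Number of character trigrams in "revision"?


Word: "revision" (length 8)
Number of 3-grams = length - 3 + 1 = 8 - 3 + 1
= 6


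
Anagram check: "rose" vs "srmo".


Word 1: "rose" → sorted: eors
Word 2: "srmo" → sorted: mors
Same letters? eors != mors
Anagram = No


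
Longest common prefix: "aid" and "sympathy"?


Word 1: "aid"
Word 2: "sympathy"
Comparing from start:
  Pos 0: 'a' != 's' (stop)
LCP = "" (length 0)


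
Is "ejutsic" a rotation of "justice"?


Word: "justice", Candidate: "ejutsic"
Method: check if candidate is substring of word+word
"justicejustice" contains "ejutsic"? No
Is rotation = No


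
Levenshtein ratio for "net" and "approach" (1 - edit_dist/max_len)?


Word 1: "net" (length 3)
Word 2: "approach" (length 8)
One optimal edit sequence:
  1. insert 'a'  (+1)
  2. insert 'p'  (+1)
  3. insert 'p'  (+1)
  4. insert 'r'  (+1)
  5. insert 'o'  (+1)
  6. substitute 'n' -> 'a'  (+1)
  7. substitute 'e' -> 'c'  (+1)
  8. substitute 't' -> 'h'  (+1)
Edit distance = 8
Max length = max(3, 8) = 8
Similarity = 1 - 8/8
= 0.0000


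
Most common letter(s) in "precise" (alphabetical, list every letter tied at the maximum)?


Word: "precise"
Letter counts:
  'c': 1
  'e': 2
  'i': 1
  'p': 1
  'r': 1
  's': 1
Maximum count = 2
Most frequent = 'e' (2 times each)


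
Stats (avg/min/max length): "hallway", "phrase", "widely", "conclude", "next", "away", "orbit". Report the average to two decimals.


Lengths: "hallway"=7, "phrase"=6, "widely"=6, "conclude"=8, "next"=4, "away"=4, "orbit"=5
Sum = 40, Count = 7
Average = 40/7 = 5.71
= avg=5.71, min=4, max=8


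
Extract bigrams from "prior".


Word: "prior" (length 5)
Number of bigrams = 5 - 2 + 1 = 4
  Position 0: "pr"
  Position 1: "ri"
  Position 2: "io"
  Position 3: "or"
Bigrams = "pr", "ri", "io", "or"


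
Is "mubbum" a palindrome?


Word: "mubbum"
Reversed: "mubbum"
Forward == Backward? mubbum == mubbum
Palindrome = Yes


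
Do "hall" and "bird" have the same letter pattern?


Pattern of "hall": [0, 1, 2, 2]
Pattern of "bird": [0, 1, 2, 3]
Patterns do not match
Same pattern = No


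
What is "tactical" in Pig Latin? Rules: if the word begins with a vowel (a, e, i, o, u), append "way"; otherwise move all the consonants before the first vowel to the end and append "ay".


Word: "tactical"
Starts with consonant(s) → move to end, add 'ay'
Consonant cluster: "t"
Pig Latin = "acticaltay"


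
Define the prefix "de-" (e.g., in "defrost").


Prefix: de-
Example: defrost (de- + frost)
Meaning = remove / reverse


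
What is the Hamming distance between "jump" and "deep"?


Comparing character by character (same length = 4):
  Pos 0: 'j' vs 'd' !=
  Pos 1: 'u' vs 'e' !=
  Pos 2: 'm' vs 'e' !=
  Pos 3: 'p' vs 'p' =
Hamming distance = 3


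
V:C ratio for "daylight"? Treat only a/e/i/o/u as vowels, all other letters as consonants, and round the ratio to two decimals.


Word: "daylight"
Vowels (a,e,i,o,u): 2
Consonants: 6
Ratio = 2/6
= 0.33
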